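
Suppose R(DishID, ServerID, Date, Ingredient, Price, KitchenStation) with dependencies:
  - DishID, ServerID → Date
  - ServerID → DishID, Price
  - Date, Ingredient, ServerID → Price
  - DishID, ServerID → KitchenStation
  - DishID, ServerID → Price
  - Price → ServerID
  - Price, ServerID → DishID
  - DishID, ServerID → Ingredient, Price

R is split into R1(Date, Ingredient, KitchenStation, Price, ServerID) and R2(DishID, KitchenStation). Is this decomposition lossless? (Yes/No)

The shared attributes are {KitchenStation} and {KitchenStation}⁺ = {KitchenStation}.
The closure covers neither R1 nor R2 entirely; the join is not lossless.

No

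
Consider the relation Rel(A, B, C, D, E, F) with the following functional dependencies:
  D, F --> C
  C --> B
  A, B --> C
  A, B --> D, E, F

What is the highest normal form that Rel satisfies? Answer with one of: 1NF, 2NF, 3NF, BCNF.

Candidate keys: {A, B}, {A, C}, {A, D, F}. Prime attributes: {A, B, C, D, F}.
D, F --> C: {D, F}⁺ = {B, C, D, F}, which is not all of the attributes, so the left side is not a superkey — BCNF is violated.
Since {C} ⊆ prime attributes and every other non-superkey FD also has a prime right side, the schema is in 3NF.

3NF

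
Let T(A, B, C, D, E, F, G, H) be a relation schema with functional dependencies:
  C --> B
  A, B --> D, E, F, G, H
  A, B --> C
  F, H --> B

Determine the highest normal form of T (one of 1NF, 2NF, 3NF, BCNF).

Candidate keys: {A, B}, {A, C}, {A, F, H}. Prime attributes: {A, B, C, F, H}.
C --> B: {C}⁺ = {B, C}, which is not all of the attributes, so the left side is not a superkey — BCNF is violated.
Since {B} ⊆ prime attributes and every other non-superkey FD also has a prime right side, the schema is in 3NF.

3NF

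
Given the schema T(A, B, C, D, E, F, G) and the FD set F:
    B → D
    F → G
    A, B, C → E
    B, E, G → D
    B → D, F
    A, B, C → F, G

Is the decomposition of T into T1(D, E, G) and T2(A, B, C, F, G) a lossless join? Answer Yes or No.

T1 ∩ T2 = {G}; its closure under F is {G}.
Neither T1 nor T2 is contained in that closure, so the decomposition is lossy.

No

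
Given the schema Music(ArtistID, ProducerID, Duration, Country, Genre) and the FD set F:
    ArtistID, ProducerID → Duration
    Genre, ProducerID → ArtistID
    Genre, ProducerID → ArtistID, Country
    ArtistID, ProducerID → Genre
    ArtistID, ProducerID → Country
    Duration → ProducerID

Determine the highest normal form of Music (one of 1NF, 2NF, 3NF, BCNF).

Candidate keys: {ArtistID, Duration}, {ArtistID, ProducerID}, {Duration, Genre}, {Genre, ProducerID}. Prime attributes: {ArtistID, Duration, Genre, ProducerID}.
Duration → ProducerID: {Duration}⁺ = {Duration, ProducerID}, which is not all of the attributes, so the left side is not a superkey — BCNF is violated.
But every attribute on its right side ({ProducerID}) is prime, and the same holds for every other non-superkey FD, so 3NF still holds.

3NF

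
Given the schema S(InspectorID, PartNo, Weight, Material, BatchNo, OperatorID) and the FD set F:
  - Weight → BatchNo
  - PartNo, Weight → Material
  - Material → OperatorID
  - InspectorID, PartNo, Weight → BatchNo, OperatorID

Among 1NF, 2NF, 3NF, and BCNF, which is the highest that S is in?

Candidate key: {InspectorID, PartNo, Weight}. Prime attributes: {InspectorID, PartNo, Weight}.
Weight → BatchNo breaks BCNF: {Weight}⁺ = {BatchNo, Weight}, so {Weight} is not a superkey.
Because {BatchNo} is non-prime and the left side of Weight → BatchNo is not a superkey, the relation is not in 3NF.
Since {Weight} ⊂ {InspectorID, PartNo, Weight} and {Weight}⁺ ⊇ {BatchNo} with {BatchNo} non-prime, there is a partial dependency; 2NF fails.

1NF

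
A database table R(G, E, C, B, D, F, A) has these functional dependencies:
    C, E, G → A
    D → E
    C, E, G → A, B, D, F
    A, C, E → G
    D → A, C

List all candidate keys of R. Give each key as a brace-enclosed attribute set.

Closure of {D} is {A, B, C, D, E, F, G}, the whole schema; {D} is a candidate key.
Closure of {A, C, E} is {A, B, C, D, E, F, G}, the whole schema; {A, C, E} is a candidate key.
Closure of {C, E, G} is {A, B, C, D, E, F, G}, the whole schema; {C, E, G} is a candidate key.
Any other superkey properly contains one of these, so there are no further candidate keys.

{A, C, E}, {C, E, G}, {D}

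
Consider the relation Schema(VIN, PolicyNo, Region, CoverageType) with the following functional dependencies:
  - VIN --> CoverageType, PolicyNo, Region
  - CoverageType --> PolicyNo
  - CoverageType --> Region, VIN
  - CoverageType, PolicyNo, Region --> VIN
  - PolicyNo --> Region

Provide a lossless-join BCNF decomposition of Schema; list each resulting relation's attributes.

Candidate keys of the original relation: {CoverageType}, {VIN}.
In {CoverageType, PolicyNo, Region, VIN}, {PolicyNo} is not a superkey ({PolicyNo}⁺ restricted to this set is {PolicyNo, Region}), so split on PolicyNo --> Region into {PolicyNo, Region} and {CoverageType, PolicyNo, VIN}.
{PolicyNo, Region} is in BCNF.
{CoverageType, PolicyNo, VIN} is in BCNF.

{CoverageType, PolicyNo, VIN}; {PolicyNo, Region}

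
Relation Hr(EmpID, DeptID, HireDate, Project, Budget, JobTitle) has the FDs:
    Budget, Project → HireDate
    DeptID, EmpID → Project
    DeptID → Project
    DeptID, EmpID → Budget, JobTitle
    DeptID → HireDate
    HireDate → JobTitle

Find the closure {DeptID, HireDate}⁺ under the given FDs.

{DeptID, HireDate, JobTitle, Project}

Start with {DeptID, HireDate}.
DeptID → Project applies; add {Project} → now {DeptID, HireDate, Project}.
HireDate → JobTitle applies; add {JobTitle} → now {DeptID, HireDate, JobTitle, Project}.
No further FD applies.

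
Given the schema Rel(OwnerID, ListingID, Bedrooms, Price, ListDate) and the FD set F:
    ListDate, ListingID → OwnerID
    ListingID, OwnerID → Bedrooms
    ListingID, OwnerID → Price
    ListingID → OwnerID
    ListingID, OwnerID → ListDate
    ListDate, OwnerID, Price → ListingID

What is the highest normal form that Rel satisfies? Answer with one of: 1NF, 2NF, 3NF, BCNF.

Candidate keys: {ListDate, OwnerID, Price}, {ListingID}. Prime attributes: {ListDate, ListingID, OwnerID, Price}.
Every FD has a superkey on the left, so the relation is in BCNF.

BCNF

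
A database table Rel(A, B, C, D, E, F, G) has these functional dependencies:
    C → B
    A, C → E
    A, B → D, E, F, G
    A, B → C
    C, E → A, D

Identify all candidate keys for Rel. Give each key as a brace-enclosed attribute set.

Closure of {A, B} is {A, B, C, D, E, F, G}, the whole schema; {A, B} is a candidate key.
Closure of {A, C} is {A, B, C, D, E, F, G}, the whole schema; {A, C} is a candidate key.
Closure of {C, E} is {A, B, C, D, E, F, G}, the whole schema; {C, E} is a candidate key.
Any other superkey properly contains one of these, so there are no further candidate keys.

{A, B}, {A, C}, {C, E}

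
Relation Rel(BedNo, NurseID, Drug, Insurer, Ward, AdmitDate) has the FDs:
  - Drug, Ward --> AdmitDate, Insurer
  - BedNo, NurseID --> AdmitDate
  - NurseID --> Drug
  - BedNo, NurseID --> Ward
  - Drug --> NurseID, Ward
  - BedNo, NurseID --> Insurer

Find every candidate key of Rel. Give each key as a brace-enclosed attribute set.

No FD produces {BedNo}, so it must be in every candidate key.
Closure of {BedNo, Drug} is {AdmitDate, BedNo, Drug, Insurer, NurseID, Ward}, the whole schema; {BedNo, Drug} is a candidate key.
Closure of {BedNo, NurseID} is {AdmitDate, BedNo, Drug, Insurer, NurseID, Ward}, the whole schema; {BedNo, NurseID} is a candidate key.
No proper subset of any of these is a key, and no other minimal superkey exists.

{BedNo, Drug}, {BedNo, NurseID}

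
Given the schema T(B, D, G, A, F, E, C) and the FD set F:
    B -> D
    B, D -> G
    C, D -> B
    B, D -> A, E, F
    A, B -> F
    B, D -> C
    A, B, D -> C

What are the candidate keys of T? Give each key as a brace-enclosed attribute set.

{B}, {C, D}

{B}⁺ = {A, B, C, D, E, F, G} — all of the relation — so {B} is a candidate key.
{C, D}⁺ = {A, B, C, D, E, F, G} — all of the relation — so {C, D} is a candidate key.
No proper subset of any of these is a key, and no other minimal superkey exists.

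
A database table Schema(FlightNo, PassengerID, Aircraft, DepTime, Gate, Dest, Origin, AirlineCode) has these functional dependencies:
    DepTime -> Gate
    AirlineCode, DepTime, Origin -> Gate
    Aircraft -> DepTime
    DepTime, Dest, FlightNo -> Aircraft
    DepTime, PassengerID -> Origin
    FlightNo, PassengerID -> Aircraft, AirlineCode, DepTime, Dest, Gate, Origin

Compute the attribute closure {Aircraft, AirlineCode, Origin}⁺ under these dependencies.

{Aircraft, AirlineCode, DepTime, Gate, Origin}

Start with {Aircraft, AirlineCode, Origin}.
Aircraft -> DepTime applies; add {DepTime} → now {Aircraft, AirlineCode, DepTime, Origin}.
DepTime -> Gate applies; add {Gate} → now {Aircraft, AirlineCode, DepTime, Gate, Origin}.
No further FD applies.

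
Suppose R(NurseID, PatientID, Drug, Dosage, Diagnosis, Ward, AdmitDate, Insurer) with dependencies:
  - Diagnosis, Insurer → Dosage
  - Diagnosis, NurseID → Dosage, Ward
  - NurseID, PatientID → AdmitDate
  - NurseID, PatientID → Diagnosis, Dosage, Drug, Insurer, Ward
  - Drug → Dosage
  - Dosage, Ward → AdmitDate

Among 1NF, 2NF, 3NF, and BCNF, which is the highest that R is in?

Candidate key: {NurseID, PatientID}. Prime attributes: {NurseID, PatientID}.
For Diagnosis, Insurer → Dosage we have {Diagnosis, Insurer}⁺ = {Diagnosis, Dosage, Insurer}; {Diagnosis, Insurer} is not a superkey, so BCNF fails.
Diagnosis, Insurer → Dosage has non-prime {Dosage} on the right and a non-superkey on the left, so 3NF fails.
Checking every proper subset of each key, none determines a non-prime attribute — 2NF is satisfied.

2NF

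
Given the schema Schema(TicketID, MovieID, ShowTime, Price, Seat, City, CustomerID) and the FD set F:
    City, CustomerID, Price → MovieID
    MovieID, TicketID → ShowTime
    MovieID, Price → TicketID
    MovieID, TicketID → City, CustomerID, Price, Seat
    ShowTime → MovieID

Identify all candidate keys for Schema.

{City, CustomerID, Price}, {MovieID, Price}, {MovieID, TicketID}, {Price, ShowTime}, {ShowTime, TicketID}

{MovieID, Price} is a candidate key since {MovieID, Price}⁺ = {City, CustomerID, MovieID, Price, Seat, ShowTime, TicketID} covers every attribute.
{MovieID, TicketID} is a candidate key since {MovieID, TicketID}⁺ = {City, CustomerID, MovieID, Price, Seat, ShowTime, TicketID} covers every attribute.
{Price, ShowTime} is a candidate key since {Price, ShowTime}⁺ = {City, CustomerID, MovieID, Price, Seat, ShowTime, TicketID} covers every attribute.
{ShowTime, TicketID} is a candidate key since {ShowTime, TicketID}⁺ = {City, CustomerID, MovieID, Price, Seat, ShowTime, TicketID} covers every attribute.
{City, CustomerID, Price} is a candidate key since {City, CustomerID, Price}⁺ = {City, CustomerID, MovieID, Price, Seat, ShowTime, TicketID} covers every attribute.
Any other superkey properly contains one of these, so there are no further candidate keys.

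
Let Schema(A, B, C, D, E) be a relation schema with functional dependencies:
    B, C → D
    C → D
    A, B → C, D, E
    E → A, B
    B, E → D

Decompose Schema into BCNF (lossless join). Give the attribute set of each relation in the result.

Candidate keys of the original relation: {A, B}, {E}.
{A, B, C, D, E}: {B, C} determines {B, C, D} here but is not a superkey — split on B, C → D, giving {B, C, D} and {A, B, C, E}.
{B, C, D}: {C} determines {C, D} here but is not a superkey — split on C → D, giving {C, D} and {B, C}.
{C, D} has no BCNF violation.
{B, C} has no BCNF violation.
{A, B, C, E} has no BCNF violation.

{A, B, C, E}; {C, D}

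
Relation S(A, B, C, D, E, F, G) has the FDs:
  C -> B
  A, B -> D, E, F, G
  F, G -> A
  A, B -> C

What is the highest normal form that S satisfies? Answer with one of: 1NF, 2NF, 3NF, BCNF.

Candidate keys: {A, B}, {A, C}, {B, F, G}, {C, F, G}. Prime attributes: {A, B, C, F, G}.
C -> B breaks BCNF: {C}⁺ = {B, C}, so {C} is not a superkey.
Since {B} ⊆ prime attributes and every other non-superkey FD also has a prime right side, the schema is in 3NF.

3NF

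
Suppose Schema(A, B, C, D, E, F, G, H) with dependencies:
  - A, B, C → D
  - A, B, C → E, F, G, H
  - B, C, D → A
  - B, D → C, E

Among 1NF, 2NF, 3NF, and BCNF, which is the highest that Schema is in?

Candidate keys: {A, B, C}, {B, D}. Prime attributes: {A, B, C, D}.
Each dependency's left side is a superkey — BCNF holds.

BCNF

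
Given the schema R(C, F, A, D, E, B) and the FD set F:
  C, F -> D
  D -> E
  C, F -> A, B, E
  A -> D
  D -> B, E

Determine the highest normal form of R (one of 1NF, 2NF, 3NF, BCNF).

2NF

Candidate key: {C, F}. Prime attributes: {C, F}.
D -> E breaks BCNF: {D}⁺ = {B, D, E}, so {D} is not a superkey.
D -> E determines the non-prime attribute {E} from a non-superkey — 3NF is violated.
No non-prime attribute depends on a proper subset of any candidate key, so 2NF holds.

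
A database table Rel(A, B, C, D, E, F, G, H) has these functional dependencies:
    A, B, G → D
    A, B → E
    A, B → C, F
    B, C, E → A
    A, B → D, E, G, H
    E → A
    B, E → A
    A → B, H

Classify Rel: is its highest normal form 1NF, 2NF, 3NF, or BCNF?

Candidate keys: {A}, {E}. Prime attributes: {A, E}.
The left-hand side of every FD is a superkey, so BCNF is satisfied.

BCNF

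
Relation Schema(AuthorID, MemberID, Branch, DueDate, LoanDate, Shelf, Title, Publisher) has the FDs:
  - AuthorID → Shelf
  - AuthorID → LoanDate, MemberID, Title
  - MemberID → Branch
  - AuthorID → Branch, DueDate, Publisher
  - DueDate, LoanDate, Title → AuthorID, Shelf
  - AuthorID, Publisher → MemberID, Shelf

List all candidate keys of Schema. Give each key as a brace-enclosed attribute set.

{AuthorID}, {DueDate, LoanDate, Title}

{AuthorID}⁺ = {AuthorID, Branch, DueDate, LoanDate, MemberID, Publisher, Shelf, Title}, which is every attribute, so {AuthorID} is a candidate key.
{DueDate, LoanDate, Title}⁺ = {AuthorID, Branch, DueDate, LoanDate, MemberID, Publisher, Shelf, Title}, which is every attribute, so {DueDate, LoanDate, Title} is a candidate key.
These are minimal and exhaustive — every other superkey contains one of them.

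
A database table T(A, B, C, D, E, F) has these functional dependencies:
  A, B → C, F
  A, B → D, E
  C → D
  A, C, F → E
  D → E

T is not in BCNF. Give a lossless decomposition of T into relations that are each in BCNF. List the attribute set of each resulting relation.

{A, B, C, F}; {C, D}; {D, E}

Candidate key of the original relation: {A, B}.
Within {A, B, C, D, E, F}: {C}⁺ ∩ {A, B, C, D, E, F} = {C, D, E}, not the whole set, so C → D, E violates BCNF; decompose into {C, D, E} and {A, B, C, F}.
Within {C, D, E}: {D}⁺ ∩ {C, D, E} = {D, E}, not the whole set, so D → E violates BCNF; decompose into {D, E} and {C, D}.
{D, E} is in BCNF.
{C, D} is in BCNF.
{A, B, C, F} is in BCNF.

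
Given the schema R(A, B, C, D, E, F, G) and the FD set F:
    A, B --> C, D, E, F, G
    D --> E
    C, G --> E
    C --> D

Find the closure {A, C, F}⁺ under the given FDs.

Start with {A, C, F}.
C --> D applies; add {D} → now {A, C, D, F}.
D --> E applies; add {E} → now {A, C, D, E, F}.
No further FD applies.

{A, C, D, E, F}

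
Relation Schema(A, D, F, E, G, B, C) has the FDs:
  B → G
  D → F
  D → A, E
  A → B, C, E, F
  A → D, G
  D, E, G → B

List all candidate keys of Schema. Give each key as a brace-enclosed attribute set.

{A}, {D}

{A}⁺ = {A, B, C, D, E, F, G} — all of the relation — so {A} is a candidate key.
{D}⁺ = {A, B, C, D, E, F, G} — all of the relation — so {D} is a candidate key.
Any other superkey properly contains one of these, so there are no further candidate keys.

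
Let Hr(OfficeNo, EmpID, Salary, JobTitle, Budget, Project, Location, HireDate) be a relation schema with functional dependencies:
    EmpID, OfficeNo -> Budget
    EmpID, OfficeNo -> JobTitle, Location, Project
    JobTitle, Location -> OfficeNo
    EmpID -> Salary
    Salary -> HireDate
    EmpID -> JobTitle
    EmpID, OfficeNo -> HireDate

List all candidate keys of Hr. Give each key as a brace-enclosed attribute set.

No FD produces {EmpID}, so it must be in every candidate key.
{EmpID, Location}⁺ = {Budget, EmpID, HireDate, JobTitle, Location, OfficeNo, Project, Salary}, which is every attribute, so {EmpID, Location} is a candidate key.
{EmpID, OfficeNo}⁺ = {Budget, EmpID, HireDate, JobTitle, Location, OfficeNo, Project, Salary}, which is every attribute, so {EmpID, OfficeNo} is a candidate key.
Any other superkey properly contains one of these, so there are no further candidate keys.

{EmpID, Location}, {EmpID, OfficeNo}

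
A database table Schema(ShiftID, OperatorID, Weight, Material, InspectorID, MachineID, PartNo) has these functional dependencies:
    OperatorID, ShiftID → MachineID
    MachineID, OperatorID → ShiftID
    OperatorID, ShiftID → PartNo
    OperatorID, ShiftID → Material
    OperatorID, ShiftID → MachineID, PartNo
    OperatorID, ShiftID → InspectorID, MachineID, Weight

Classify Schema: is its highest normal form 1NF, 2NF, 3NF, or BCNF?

Candidate keys: {MachineID, OperatorID}, {OperatorID, ShiftID}. Prime attributes: {MachineID, OperatorID, ShiftID}.
The left-hand side of every FD is a superkey, so BCNF is satisfied.

BCNF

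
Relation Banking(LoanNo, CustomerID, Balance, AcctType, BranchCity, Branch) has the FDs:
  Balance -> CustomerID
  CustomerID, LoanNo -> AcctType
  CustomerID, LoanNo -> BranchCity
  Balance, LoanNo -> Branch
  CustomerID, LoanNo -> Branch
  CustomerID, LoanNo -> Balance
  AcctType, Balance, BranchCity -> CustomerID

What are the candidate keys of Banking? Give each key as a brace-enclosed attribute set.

{Balance, LoanNo}, {CustomerID, LoanNo}

Attributes never on any right-hand side: {LoanNo} — every candidate key must contain it.
Closure of {Balance, LoanNo} is {AcctType, Balance, Branch, BranchCity, CustomerID, LoanNo}, the whole schema; {Balance, LoanNo} is a candidate key.
Closure of {CustomerID, LoanNo} is {AcctType, Balance, Branch, BranchCity, CustomerID, LoanNo}, the whole schema; {CustomerID, LoanNo} is a candidate key.
These are minimal and exhaustive — every other superkey contains one of them.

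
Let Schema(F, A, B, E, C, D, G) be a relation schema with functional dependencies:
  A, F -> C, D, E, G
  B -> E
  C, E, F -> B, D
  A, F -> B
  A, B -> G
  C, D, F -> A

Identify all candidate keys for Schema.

Attributes never on any right-hand side: {F} — every candidate key must contain it.
{A, F}⁺ = {A, B, C, D, E, F, G} — all of the relation — so {A, F} is a candidate key.
{B, C, F}⁺ = {A, B, C, D, E, F, G} — all of the relation — so {B, C, F} is a candidate key.
{C, D, F}⁺ = {A, B, C, D, E, F, G} — all of the relation — so {C, D, F} is a candidate key.
{C, E, F}⁺ = {A, B, C, D, E, F, G} — all of the relation — so {C, E, F} is a candidate key.
These are minimal and exhaustive — every other superkey contains one of them.

{A, F}, {B, C, F}, {C, D, F}, {C, E, F}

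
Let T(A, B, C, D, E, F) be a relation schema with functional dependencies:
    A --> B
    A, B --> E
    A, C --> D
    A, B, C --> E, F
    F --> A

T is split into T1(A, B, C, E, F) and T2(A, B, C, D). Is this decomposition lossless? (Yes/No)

The shared attributes are {A, B, C} and {A, B, C}⁺ = {A, B, C, D, E, F}.
T1 is contained in that closure, so T1 ∩ T2 --> T1 holds and the join is lossless.

Yes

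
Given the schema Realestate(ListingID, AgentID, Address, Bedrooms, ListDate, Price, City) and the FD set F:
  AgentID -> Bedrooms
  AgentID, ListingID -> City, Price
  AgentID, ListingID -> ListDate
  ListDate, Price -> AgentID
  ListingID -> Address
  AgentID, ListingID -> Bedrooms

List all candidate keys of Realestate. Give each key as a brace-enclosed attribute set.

{AgentID, ListingID}, {ListDate, ListingID, Price}

Attributes never on any right-hand side: {ListingID} — every candidate key must contain it.
{AgentID, ListingID} is a candidate key since {AgentID, ListingID}⁺ = {Address, AgentID, Bedrooms, City, ListDate, ListingID, Price} covers every attribute.
{ListDate, ListingID, Price} is a candidate key since {ListDate, ListingID, Price}⁺ = {Address, AgentID, Bedrooms, City, ListDate, ListingID, Price} covers every attribute.
No proper subset of any of these is a key, and no other minimal superkey exists.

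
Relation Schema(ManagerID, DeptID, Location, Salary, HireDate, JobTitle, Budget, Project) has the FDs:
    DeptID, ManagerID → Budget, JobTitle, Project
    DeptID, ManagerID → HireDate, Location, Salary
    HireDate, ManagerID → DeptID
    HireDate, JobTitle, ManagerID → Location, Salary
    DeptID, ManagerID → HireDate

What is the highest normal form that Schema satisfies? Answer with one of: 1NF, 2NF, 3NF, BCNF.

BCNF

Candidate keys: {DeptID, ManagerID}, {HireDate, ManagerID}. Prime attributes: {DeptID, HireDate, ManagerID}.
Each dependency's left side is a superkey — BCNF holds.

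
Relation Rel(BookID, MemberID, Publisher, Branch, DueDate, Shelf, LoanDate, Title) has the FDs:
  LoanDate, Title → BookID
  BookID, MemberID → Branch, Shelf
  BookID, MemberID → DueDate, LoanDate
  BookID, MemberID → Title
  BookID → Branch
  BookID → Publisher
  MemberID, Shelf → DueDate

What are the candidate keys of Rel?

No FD produces {MemberID}, so it must be in every candidate key.
{BookID, MemberID}⁺ = {BookID, Branch, DueDate, LoanDate, MemberID, Publisher, Shelf, Title}, which is every attribute, so {BookID, MemberID} is a candidate key.
{LoanDate, MemberID, Title}⁺ = {BookID, Branch, DueDate, LoanDate, MemberID, Publisher, Shelf, Title}, which is every attribute, so {LoanDate, MemberID, Title} is a candidate key.
No proper subset of any of these is a key, and no other minimal superkey exists.

{BookID, MemberID}, {LoanDate, MemberID, Title}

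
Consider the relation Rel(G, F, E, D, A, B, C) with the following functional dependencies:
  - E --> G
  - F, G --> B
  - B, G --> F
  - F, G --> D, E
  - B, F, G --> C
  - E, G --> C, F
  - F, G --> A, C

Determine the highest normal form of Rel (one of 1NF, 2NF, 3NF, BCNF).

BCNF

Candidate keys: {B, G}, {E}, {F, G}. Prime attributes: {B, E, F, G}.
Every FD has a superkey on the left, so the relation is in BCNF.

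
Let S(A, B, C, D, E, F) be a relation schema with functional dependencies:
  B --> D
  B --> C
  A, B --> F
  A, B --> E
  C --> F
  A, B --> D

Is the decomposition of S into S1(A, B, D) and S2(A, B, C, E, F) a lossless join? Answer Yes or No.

Yes

The shared attributes are {A, B} and {A, B}⁺ = {A, B, C, D, E, F}.
S1 is contained in that closure, so S1 ∩ S2 --> S1 holds and the join is lossless.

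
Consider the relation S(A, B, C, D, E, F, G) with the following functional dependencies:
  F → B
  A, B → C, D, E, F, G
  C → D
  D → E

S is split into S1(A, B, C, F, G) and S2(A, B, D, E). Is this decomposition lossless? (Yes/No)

Yes

Common attributes: {A, B}; their closure is {A, B, C, D, E, F, G}.
Since S1 ⊆ {A, B, C, D, E, F, G}, the intersection is a superkey of S1; the decomposition is lossless.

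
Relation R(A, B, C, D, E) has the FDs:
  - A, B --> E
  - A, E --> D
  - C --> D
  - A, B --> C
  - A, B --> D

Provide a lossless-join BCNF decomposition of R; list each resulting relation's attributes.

Candidate key of the original relation: {A, B}.
In {A, B, C, D, E}, {A, E} is not a superkey ({A, E}⁺ restricted to this set is {A, D, E}), so split on A, E --> D into {A, D, E} and {A, B, C, E}.
{A, D, E} is in BCNF.
{A, B, C, E} is in BCNF.

{A, B, C, E}; {A, D, E}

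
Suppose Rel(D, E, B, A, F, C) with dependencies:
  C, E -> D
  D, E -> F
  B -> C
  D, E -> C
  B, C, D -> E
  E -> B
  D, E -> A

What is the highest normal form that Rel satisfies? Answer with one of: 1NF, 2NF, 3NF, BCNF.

1NF

Candidate keys: {B, D}, {E}. Prime attributes: {B, D, E}.
B -> C breaks BCNF: {B}⁺ = {B, C}, so {B} is not a superkey.
B -> C determines the non-prime attribute {C} from a non-superkey — 3NF is violated.
Since {B} ⊂ {B, D} and {B}⁺ ⊇ {C} with {C} non-prime, there is a partial dependency; 2NF fails.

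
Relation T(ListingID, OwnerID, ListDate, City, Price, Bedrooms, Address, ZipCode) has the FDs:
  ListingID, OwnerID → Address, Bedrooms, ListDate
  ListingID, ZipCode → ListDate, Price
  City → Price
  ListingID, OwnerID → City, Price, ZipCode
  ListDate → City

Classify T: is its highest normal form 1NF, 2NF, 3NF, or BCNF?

2NF

Candidate key: {ListingID, OwnerID}. Prime attributes: {ListingID, OwnerID}.
ListingID, ZipCode → ListDate, Price: {ListingID, ZipCode}⁺ = {City, ListDate, ListingID, Price, ZipCode}, which is not all of the attributes, so the left side is not a superkey — BCNF is violated.
ListingID, ZipCode → ListDate, Price has non-prime {ListDate, Price} on the right and a non-superkey on the left, so 3NF fails.
No proper subset of a key has a non-prime attribute in its closure, so there is no partial dependency; 2NF holds.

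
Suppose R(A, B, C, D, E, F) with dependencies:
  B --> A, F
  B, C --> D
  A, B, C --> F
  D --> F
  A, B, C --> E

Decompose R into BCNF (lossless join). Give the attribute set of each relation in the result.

{A, B, F}; {B, C, D, E}

Candidate key of the original relation: {B, C}.
{A, B, C, D, E, F}: {B} determines {A, B, F} here but is not a superkey — split on B --> A, F, giving {A, B, F} and {B, C, D, E}.
{A, B, F} has no BCNF violation.
{B, C, D, E} has no BCNF violation.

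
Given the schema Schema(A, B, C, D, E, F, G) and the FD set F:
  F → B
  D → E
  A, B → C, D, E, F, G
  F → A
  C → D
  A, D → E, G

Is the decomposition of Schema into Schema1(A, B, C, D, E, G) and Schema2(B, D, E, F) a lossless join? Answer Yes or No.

No

Common attributes: {B, D, E}; their closure is {B, D, E}.
Neither Schema1 nor Schema2 is contained in that closure, so the decomposition is lossy.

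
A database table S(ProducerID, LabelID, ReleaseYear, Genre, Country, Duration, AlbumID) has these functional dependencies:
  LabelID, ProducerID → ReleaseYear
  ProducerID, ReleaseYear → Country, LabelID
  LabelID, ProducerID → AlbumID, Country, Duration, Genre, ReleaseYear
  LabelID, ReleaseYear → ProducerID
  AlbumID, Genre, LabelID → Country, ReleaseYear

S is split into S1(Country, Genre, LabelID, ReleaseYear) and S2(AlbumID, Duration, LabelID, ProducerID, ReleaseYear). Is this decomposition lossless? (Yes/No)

Yes

S1 ∩ S2 = {LabelID, ReleaseYear}; its closure under F is {AlbumID, Country, Duration, Genre, LabelID, ProducerID, ReleaseYear}.
S1 is contained in that closure, so S1 ∩ S2 → S1 holds and the join is lossless.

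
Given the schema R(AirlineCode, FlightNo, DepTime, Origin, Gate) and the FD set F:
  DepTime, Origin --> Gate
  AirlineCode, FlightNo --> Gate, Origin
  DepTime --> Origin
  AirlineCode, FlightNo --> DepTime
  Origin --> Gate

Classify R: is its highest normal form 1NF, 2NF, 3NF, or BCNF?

Candidate key: {AirlineCode, FlightNo}. Prime attributes: {AirlineCode, FlightNo}.
DepTime, Origin --> Gate breaks BCNF: {DepTime, Origin}⁺ = {DepTime, Gate, Origin}, so {DepTime, Origin} is not a superkey.
DepTime, Origin --> Gate has non-prime {Gate} on the right and a non-superkey on the left, so 3NF fails.
No non-prime attribute depends on a proper subset of any candidate key, so 2NF holds.

2NF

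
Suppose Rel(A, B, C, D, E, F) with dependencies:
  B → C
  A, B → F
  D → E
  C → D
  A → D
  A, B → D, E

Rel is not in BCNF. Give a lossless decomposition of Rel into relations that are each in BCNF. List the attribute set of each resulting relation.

{A, B, F}; {B, C}; {C, D}; {D, E}

Candidate key of the original relation: {A, B}.
{A, B, C, D, E, F}: {B} determines {B, C, D, E} here but is not a superkey — split on B → C, D, E, giving {B, C, D, E} and {A, B, F}.
{B, C, D, E}: {D} determines {D, E} here but is not a superkey — split on D → E, giving {D, E} and {B, C, D}.
{D, E} has no BCNF violation.
{B, C, D}: {C} determines {C, D} here but is not a superkey — split on C → D, giving {C, D} and {B, C}.
{C, D} has no BCNF violation.
{B, C} has no BCNF violation.
{A, B, F} has no BCNF violation.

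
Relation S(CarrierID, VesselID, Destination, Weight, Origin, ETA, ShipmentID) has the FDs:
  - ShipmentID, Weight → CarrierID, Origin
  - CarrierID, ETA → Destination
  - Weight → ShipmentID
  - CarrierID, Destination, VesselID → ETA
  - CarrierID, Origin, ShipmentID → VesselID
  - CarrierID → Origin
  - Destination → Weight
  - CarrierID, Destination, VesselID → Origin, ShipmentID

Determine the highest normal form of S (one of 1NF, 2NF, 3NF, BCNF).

1NF

Candidate keys: {CarrierID, ETA}, {Destination}, {ETA, Weight}. Prime attributes: {CarrierID, Destination, ETA, Weight}.
ShipmentID, Weight → CarrierID, Origin: {ShipmentID, Weight}⁺ = {CarrierID, Origin, ShipmentID, VesselID, Weight}, which is not all of the attributes, so the left side is not a superkey — BCNF is violated.
ShipmentID, Weight → CarrierID, Origin has non-prime {Origin} on the right and a non-superkey on the left, so 3NF fails.
{CarrierID} is a proper subset of the key {CarrierID, ETA}, and {CarrierID}⁺ contains the non-prime attribute {Origin} — a partial dependency, so 2NF is violated.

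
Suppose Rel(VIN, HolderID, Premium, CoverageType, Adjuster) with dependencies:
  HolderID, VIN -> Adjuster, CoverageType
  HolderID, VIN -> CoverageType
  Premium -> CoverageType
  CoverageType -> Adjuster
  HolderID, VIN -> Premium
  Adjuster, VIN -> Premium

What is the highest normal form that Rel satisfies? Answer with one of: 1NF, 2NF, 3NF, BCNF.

2NF

Candidate key: {HolderID, VIN}. Prime attributes: {HolderID, VIN}.
For Premium -> CoverageType we have {Premium}⁺ = {Adjuster, CoverageType, Premium}; {Premium} is not a superkey, so BCNF fails.
Premium -> CoverageType determines the non-prime attribute {CoverageType} from a non-superkey — 3NF is violated.
No proper subset of a key has a non-prime attribute in its closure, so there is no partial dependency; 2NF holds.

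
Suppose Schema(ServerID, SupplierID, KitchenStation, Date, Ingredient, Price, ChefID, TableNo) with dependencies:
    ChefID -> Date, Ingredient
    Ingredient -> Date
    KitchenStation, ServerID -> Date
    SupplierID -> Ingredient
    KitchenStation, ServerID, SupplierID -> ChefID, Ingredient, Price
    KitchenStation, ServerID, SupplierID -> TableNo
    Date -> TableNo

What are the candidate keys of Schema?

{KitchenStation, ServerID, SupplierID}

No FD produces {KitchenStation, ServerID, SupplierID}, so they must be in every candidate key.
{KitchenStation, ServerID, SupplierID}⁺ = {ChefID, Date, Ingredient, KitchenStation, Price, ServerID, SupplierID, TableNo} — all of the relation — so {KitchenStation, ServerID, SupplierID} is a candidate key.
No other minimal set has full closure, so this is the only candidate key.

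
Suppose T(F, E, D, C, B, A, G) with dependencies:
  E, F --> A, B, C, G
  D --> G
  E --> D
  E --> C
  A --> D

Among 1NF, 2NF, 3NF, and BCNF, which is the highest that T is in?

Candidate key: {E, F}. Prime attributes: {E, F}.
For D --> G we have {D}⁺ = {D, G}; {D} is not a superkey, so BCNF fails.
D --> G determines the non-prime attribute {G} from a non-superkey — 3NF is violated.
{E} is a proper subset of the key {E, F}, and {E}⁺ contains the non-prime attributes {C, D, G} — a partial dependency, so 2NF is violated.

1NF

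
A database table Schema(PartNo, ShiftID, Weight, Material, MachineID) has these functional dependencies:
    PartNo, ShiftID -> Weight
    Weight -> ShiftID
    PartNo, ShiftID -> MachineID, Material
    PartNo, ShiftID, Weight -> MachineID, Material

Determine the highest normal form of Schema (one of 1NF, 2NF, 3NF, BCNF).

Candidate keys: {PartNo, ShiftID}, {PartNo, Weight}. Prime attributes: {PartNo, ShiftID, Weight}.
Weight -> ShiftID: {Weight}⁺ = {ShiftID, Weight}, which is not all of the attributes, so the left side is not a superkey — BCNF is violated.
Its right-hand attributes {ShiftID} are all prime, as are those of every other non-superkey FD — the relation is in 3NF.

3NF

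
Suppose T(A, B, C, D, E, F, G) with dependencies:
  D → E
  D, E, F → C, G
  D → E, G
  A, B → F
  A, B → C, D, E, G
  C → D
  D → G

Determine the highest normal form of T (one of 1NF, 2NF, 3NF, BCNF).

2NF

Candidate key: {A, B}. Prime attributes: {A, B}.
D → E breaks BCNF: {D}⁺ = {D, E, G}, so {D} is not a superkey.
D → E has non-prime {E} on the right and a non-superkey on the left, so 3NF fails.
No non-prime attribute depends on a proper subset of any candidate key, so 2NF holds.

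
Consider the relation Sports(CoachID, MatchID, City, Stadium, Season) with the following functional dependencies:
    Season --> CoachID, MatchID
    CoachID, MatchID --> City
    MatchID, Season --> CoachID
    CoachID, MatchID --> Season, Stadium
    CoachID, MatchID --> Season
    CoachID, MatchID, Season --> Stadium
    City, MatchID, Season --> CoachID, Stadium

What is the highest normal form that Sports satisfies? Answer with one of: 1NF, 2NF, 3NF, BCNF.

Candidate keys: {CoachID, MatchID}, {Season}. Prime attributes: {CoachID, MatchID, Season}.
The left-hand side of every FD is a superkey, so BCNF is satisfied.

BCNF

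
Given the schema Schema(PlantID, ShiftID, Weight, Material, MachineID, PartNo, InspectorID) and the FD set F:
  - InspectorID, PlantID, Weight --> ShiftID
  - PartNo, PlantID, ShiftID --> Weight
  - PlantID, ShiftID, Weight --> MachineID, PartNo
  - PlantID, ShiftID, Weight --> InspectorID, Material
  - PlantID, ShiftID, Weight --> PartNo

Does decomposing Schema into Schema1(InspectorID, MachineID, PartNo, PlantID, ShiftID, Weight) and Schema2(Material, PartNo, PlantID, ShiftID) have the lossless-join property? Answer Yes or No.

The shared attributes are {PartNo, PlantID, ShiftID} and {PartNo, PlantID, ShiftID}⁺ = {InspectorID, MachineID, Material, PartNo, PlantID, ShiftID, Weight}.
This includes all of Schema1, so the common attributes are a superkey of Schema1 — the join is lossless.

Yes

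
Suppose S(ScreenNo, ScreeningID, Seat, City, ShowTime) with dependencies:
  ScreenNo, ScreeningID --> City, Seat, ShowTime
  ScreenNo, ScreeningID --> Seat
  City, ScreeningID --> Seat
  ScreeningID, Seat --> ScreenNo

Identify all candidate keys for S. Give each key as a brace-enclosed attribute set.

Attributes never on any right-hand side: {ScreeningID} — every candidate key must contain it.
{City, ScreeningID}⁺ = {City, ScreenNo, ScreeningID, Seat, ShowTime} — all of the relation — so {City, ScreeningID} is a candidate key.
{ScreenNo, ScreeningID}⁺ = {City, ScreenNo, ScreeningID, Seat, ShowTime} — all of the relation — so {ScreenNo, ScreeningID} is a candidate key.
{ScreeningID, Seat}⁺ = {City, ScreenNo, ScreeningID, Seat, ShowTime} — all of the relation — so {ScreeningID, Seat} is a candidate key.
These are minimal and exhaustive — every other superkey contains one of them.

{City, ScreeningID}, {ScreenNo, ScreeningID}, {ScreeningID, Seat}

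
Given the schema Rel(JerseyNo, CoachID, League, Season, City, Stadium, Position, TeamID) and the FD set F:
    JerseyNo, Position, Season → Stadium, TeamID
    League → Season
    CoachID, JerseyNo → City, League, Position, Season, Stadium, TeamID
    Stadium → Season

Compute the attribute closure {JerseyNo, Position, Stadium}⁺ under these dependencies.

Start with {JerseyNo, Position, Stadium}.
Stadium → Season applies; add {Season} → now {JerseyNo, Position, Season, Stadium}.
JerseyNo, Position, Season → Stadium, TeamID applies; add {TeamID} → now {JerseyNo, Position, Season, Stadium, TeamID}.
No further FD applies.

{JerseyNo, Position, Season, Stadium, TeamID}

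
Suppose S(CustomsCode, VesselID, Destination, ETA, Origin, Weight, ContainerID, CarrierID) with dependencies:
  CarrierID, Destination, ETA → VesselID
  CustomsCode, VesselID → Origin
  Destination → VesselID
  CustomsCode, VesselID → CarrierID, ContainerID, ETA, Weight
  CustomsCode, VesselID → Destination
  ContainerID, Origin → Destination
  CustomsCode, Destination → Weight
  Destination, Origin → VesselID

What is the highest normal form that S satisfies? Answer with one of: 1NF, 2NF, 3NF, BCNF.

3NF

Candidate keys: {ContainerID, CustomsCode, Origin}, {CustomsCode, Destination}, {CustomsCode, VesselID}. Prime attributes: {ContainerID, CustomsCode, Destination, Origin, VesselID}.
For CarrierID, Destination, ETA → VesselID we have {CarrierID, Destination, ETA}⁺ = {CarrierID, Destination, ETA, VesselID}; {CarrierID, Destination, ETA} is not a superkey, so BCNF fails.
Its right-hand attributes {VesselID} are all prime, as are those of every other non-superkey FD — the relation is in 3NF.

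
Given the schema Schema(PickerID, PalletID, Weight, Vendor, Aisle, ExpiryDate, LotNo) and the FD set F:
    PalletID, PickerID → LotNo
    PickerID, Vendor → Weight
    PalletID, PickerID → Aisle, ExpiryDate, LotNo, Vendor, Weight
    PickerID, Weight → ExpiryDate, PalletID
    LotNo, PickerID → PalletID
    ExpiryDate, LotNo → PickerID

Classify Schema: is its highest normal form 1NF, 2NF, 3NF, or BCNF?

Candidate keys: {ExpiryDate, LotNo}, {LotNo, PickerID}, {PalletID, PickerID}, {PickerID, Vendor}, {PickerID, Weight}. Prime attributes: {ExpiryDate, LotNo, PalletID, PickerID, Vendor, Weight}.
Each dependency's left side is a superkey — BCNF holds.

BCNF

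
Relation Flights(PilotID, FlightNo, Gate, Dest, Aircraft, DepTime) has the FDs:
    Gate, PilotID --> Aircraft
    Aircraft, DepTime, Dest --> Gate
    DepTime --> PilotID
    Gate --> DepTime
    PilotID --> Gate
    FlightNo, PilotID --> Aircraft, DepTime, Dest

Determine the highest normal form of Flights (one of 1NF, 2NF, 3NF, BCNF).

Candidate keys: {DepTime, FlightNo}, {FlightNo, Gate}, {FlightNo, PilotID}. Prime attributes: {DepTime, FlightNo, Gate, PilotID}.
Gate, PilotID --> Aircraft: {Gate, PilotID}⁺ = {Aircraft, DepTime, Gate, PilotID}, which is not all of the attributes, so the left side is not a superkey — BCNF is violated.
Because {Aircraft} is non-prime and the left side of Gate, PilotID --> Aircraft is not a superkey, the relation is not in 3NF.
The proper key subset {DepTime} of {DepTime, FlightNo} determines non-prime {Aircraft}, so the relation is not even in 2NF.

1NF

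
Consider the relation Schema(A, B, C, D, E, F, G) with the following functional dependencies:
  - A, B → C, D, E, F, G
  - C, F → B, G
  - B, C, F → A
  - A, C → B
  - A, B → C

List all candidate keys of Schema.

{A, B}, {A, C}, {C, F}

Closure of {A, B} is {A, B, C, D, E, F, G}, the whole schema; {A, B} is a candidate key.
Closure of {A, C} is {A, B, C, D, E, F, G}, the whole schema; {A, C} is a candidate key.
Closure of {C, F} is {A, B, C, D, E, F, G}, the whole schema; {C, F} is a candidate key.
No proper subset of any of these is a key, and no other minimal superkey exists.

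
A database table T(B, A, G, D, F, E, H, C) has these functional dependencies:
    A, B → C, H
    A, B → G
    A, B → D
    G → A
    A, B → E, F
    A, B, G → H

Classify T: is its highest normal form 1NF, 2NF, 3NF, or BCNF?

3NF

Candidate keys: {A, B}, {B, G}. Prime attributes: {A, B, G}.
For G → A we have {G}⁺ = {A, G}; {G} is not a superkey, so BCNF fails.
Its right-hand attributes {A} are all prime, as are those of every other non-superkey FD — the relation is in 3NF.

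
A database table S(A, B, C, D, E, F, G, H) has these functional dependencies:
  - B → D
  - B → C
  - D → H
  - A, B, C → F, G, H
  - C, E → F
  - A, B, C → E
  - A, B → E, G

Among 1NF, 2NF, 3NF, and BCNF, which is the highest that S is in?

1NF

Candidate key: {A, B}. Prime attributes: {A, B}.
For B → D we have {B}⁺ = {B, C, D, H}; {B} is not a superkey, so BCNF fails.
B → D has non-prime {D} on the right and a non-superkey on the left, so 3NF fails.
Since {B} ⊂ {A, B} and {B}⁺ ⊇ {C, D, H} with {C, D, H} non-prime, there is a partial dependency; 2NF fails.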